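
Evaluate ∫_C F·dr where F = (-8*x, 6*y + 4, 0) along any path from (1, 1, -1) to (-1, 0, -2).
-7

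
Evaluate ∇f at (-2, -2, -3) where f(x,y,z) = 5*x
(5, 0, 0)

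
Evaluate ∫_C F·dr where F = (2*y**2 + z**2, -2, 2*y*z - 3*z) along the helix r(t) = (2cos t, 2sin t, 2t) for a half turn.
-14*pi**2 + 32/3 + 16*pi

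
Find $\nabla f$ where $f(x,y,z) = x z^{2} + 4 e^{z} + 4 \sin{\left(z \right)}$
(z**2, 0, 2*x*z + 4*exp(z) + 4*cos(z))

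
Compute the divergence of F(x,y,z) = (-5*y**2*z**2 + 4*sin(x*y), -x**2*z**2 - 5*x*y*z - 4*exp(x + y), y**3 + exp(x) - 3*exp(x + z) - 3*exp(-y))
-5*x*z + 4*y*cos(x*y) - 4*exp(x + y) - 3*exp(x + z)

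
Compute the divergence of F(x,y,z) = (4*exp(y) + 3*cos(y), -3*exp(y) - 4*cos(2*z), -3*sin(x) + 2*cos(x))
-3*exp(y)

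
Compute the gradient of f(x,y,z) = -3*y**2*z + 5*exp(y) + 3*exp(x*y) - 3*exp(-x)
(3*y*exp(x*y) + 3*exp(-x), 3*x*exp(x*y) - 6*y*z + 5*exp(y), -3*y**2)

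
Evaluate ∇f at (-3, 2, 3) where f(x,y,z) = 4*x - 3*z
(4, 0, -3)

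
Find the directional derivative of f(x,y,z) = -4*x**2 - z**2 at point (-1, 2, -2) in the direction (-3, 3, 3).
-4*sqrt(3)/3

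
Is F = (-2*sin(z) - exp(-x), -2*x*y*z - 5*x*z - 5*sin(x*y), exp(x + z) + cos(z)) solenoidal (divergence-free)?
No, ∇·F = -2*x*z - 5*x*cos(x*y) + exp(x + z) - sin(z) + exp(-x)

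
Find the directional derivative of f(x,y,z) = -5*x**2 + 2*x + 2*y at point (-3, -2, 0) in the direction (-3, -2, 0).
-100*sqrt(13)/13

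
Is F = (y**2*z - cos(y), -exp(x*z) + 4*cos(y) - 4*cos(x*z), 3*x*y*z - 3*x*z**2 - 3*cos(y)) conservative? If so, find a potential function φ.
No, ∇×F = (3*x*z + x*exp(x*z) - 4*x*sin(x*z) + 3*sin(y), y**2 - 3*y*z + 3*z**2, -2*y*z - z*exp(x*z) + 4*z*sin(x*z) - sin(y)) ≠ 0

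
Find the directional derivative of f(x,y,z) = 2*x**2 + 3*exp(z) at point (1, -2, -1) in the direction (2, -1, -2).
8/3 - 2*exp(-1)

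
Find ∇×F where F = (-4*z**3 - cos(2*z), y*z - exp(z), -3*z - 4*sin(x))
(-y + exp(z), -12*z**2 + 2*sin(2*z) + 4*cos(x), 0)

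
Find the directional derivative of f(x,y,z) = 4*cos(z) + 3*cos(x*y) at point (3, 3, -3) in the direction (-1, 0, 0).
9*sin(9)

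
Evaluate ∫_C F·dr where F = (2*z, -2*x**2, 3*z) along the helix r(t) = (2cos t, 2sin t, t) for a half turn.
pi*(-8 + 3*pi)/2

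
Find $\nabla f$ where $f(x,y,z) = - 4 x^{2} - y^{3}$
(-8*x, -3*y**2, 0)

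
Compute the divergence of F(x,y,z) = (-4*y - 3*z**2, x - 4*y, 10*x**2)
-4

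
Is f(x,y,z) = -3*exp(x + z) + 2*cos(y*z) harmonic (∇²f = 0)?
No, ∇²f = -2*y**2*cos(y*z) - 2*z**2*cos(y*z) - 6*exp(x + z)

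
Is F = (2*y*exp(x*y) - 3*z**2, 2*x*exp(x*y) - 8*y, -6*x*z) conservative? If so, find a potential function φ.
Yes, F is conservative. φ = -3*x*z**2 - 4*y**2 + 2*exp(x*y)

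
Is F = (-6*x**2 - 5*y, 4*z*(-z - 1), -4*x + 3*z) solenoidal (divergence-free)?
No, ∇·F = 3 - 12*x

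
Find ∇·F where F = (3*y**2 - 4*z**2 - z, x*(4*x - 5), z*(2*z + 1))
4*z + 1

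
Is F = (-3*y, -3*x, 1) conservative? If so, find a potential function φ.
Yes, F is conservative. φ = -3*x*y + z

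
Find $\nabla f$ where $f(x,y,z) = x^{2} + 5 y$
(2*x, 5, 0)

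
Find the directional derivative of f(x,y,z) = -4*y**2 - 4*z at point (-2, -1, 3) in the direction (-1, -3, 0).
-12*sqrt(10)/5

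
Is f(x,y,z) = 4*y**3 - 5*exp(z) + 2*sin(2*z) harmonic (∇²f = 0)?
No, ∇²f = 24*y - 5*exp(z) - 8*sin(2*z)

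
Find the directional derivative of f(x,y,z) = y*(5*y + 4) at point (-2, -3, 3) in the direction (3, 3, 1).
-78*sqrt(19)/19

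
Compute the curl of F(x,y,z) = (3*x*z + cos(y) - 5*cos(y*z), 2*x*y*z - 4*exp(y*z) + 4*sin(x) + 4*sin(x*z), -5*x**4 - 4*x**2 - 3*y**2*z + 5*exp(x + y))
(-2*x*y - 4*x*cos(x*z) - 6*y*z + 4*y*exp(y*z) + 5*exp(x + y), 20*x**3 + 11*x + 5*y*sin(y*z) - 5*exp(x + y), 2*y*z - 5*z*sin(y*z) + 4*z*cos(x*z) + sin(y) + 4*cos(x))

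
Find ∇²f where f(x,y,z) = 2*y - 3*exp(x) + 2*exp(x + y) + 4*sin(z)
-3*exp(x) + 4*exp(x + y) - 4*sin(z)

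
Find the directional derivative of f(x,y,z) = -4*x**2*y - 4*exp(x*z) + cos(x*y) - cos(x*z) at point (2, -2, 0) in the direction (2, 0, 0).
32 - 2*sin(4)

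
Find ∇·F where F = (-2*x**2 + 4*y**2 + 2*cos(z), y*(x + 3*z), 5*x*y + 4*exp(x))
-3*x + 3*z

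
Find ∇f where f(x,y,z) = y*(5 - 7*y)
(0, 5 - 14*y, 0)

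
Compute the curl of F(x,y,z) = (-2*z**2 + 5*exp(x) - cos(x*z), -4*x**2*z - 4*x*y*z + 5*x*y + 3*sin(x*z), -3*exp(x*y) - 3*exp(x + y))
(4*x**2 + 4*x*y - 3*x*exp(x*y) - 3*x*cos(x*z) - 3*exp(x + y), x*sin(x*z) + 3*y*exp(x*y) - 4*z + 3*exp(x + y), -8*x*z - 4*y*z + 5*y + 3*z*cos(x*z))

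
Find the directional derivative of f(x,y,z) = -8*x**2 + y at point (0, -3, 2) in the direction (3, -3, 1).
-3*sqrt(19)/19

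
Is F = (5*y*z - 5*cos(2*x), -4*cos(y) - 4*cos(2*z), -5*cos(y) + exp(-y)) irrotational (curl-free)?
No, ∇×F = (5*sin(y) - 8*sin(2*z) - exp(-y), 5*y, -5*z)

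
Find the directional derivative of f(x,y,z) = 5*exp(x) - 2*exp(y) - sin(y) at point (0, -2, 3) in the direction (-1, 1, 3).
-sqrt(11)*(exp(2)*cos(2) + 2 + 5*exp(2))*exp(-2)/11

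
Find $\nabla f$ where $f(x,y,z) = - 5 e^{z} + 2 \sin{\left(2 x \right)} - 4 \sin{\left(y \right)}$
(4*cos(2*x), -4*cos(y), -5*exp(z))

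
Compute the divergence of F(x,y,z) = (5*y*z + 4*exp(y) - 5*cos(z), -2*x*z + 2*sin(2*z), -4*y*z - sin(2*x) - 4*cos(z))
-4*y + 4*sin(z)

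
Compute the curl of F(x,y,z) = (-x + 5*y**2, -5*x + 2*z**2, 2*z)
(-4*z, 0, -10*y - 5)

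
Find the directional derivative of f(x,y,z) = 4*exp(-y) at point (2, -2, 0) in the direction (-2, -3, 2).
12*sqrt(17)*exp(2)/17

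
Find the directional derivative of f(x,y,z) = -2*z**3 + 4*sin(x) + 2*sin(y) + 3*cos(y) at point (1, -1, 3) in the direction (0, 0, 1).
-54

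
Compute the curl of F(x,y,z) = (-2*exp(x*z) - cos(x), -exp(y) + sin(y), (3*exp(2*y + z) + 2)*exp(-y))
((3*exp(2*y + z) - 2)*exp(-y), -2*x*exp(x*z), 0)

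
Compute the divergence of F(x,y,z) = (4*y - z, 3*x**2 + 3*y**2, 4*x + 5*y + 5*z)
6*y + 5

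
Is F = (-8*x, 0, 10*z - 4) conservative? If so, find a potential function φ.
Yes, F is conservative. φ = -4*x**2 + 5*z**2 - 4*z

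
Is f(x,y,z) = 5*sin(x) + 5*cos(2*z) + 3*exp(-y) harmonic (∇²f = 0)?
No, ∇²f = -5*sin(x) - 20*cos(2*z) + 3*exp(-y)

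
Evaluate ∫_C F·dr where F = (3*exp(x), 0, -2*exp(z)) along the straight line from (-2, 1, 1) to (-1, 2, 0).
-2 - 3*exp(-2) + 3*exp(-1) + 2*E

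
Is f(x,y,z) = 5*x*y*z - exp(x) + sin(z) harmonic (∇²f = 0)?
No, ∇²f = -exp(x) - sin(z)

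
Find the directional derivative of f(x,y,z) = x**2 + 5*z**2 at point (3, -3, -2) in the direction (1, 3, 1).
-14*sqrt(11)/11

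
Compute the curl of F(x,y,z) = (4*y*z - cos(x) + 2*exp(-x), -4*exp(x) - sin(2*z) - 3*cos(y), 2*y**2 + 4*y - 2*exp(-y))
(4*y + 2*cos(2*z) + 4 + 2*exp(-y), 4*y, -4*z - 4*exp(x))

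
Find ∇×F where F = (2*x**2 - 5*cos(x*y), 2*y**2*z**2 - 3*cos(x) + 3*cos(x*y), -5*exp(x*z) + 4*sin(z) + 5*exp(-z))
(-4*y**2*z, 5*z*exp(x*z), -5*x*sin(x*y) - 3*y*sin(x*y) + 3*sin(x))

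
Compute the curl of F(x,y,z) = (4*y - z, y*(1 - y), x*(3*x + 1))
(0, -6*x - 2, -4)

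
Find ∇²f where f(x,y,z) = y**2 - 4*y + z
2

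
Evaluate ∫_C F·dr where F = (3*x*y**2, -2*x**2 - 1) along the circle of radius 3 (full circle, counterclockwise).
0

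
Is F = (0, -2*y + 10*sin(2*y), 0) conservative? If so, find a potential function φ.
Yes, F is conservative. φ = -y**2 - 5*cos(2*y)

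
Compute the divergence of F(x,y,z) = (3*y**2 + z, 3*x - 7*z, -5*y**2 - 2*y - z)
-1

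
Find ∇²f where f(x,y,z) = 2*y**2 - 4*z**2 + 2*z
-4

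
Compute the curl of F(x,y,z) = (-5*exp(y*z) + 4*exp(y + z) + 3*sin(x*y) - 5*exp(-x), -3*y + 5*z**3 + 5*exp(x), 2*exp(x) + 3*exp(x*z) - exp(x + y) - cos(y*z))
(-15*z**2 + z*sin(y*z) - exp(x + y), -5*y*exp(y*z) - 3*z*exp(x*z) - 2*exp(x) + exp(x + y) + 4*exp(y + z), -3*x*cos(x*y) + 5*z*exp(y*z) + 5*exp(x) - 4*exp(y + z))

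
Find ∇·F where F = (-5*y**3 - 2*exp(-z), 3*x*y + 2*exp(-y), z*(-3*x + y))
y - 2*exp(-y)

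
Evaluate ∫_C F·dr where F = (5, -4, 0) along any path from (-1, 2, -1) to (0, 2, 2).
5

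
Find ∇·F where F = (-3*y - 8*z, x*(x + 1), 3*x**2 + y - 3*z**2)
-6*z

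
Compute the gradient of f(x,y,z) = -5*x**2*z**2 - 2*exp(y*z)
(-10*x*z**2, -2*z*exp(y*z), -10*x**2*z - 2*y*exp(y*z))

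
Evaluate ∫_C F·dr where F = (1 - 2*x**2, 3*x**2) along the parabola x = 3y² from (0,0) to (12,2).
-4836/5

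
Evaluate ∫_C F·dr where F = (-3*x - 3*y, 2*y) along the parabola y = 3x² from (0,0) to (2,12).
114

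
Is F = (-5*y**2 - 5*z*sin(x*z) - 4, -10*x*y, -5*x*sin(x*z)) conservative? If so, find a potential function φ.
Yes, F is conservative. φ = -5*x*y**2 - 4*x + 5*cos(x*z)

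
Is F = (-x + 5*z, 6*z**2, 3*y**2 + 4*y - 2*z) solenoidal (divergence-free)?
No, ∇·F = -3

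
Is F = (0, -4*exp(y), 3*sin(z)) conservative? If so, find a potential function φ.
Yes, F is conservative. φ = -4*exp(y) - 3*cos(z)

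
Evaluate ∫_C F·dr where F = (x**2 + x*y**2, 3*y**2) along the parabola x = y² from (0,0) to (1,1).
5/3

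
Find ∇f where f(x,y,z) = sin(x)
(cos(x), 0, 0)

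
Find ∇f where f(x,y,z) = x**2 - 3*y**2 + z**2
(2*x, -6*y, 2*z)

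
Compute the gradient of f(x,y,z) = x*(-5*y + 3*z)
(-5*y + 3*z, -5*x, 3*x)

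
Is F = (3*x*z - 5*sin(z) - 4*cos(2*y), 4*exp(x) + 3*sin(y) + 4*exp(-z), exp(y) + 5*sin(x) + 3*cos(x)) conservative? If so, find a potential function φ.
No, ∇×F = (exp(y) + 4*exp(-z), 3*x + 3*sin(x) - 5*cos(x) - 5*cos(z), 4*exp(x) - 8*sin(2*y)) ≠ 0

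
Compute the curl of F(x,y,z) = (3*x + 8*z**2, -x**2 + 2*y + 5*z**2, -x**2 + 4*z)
(-10*z, 2*x + 16*z, -2*x)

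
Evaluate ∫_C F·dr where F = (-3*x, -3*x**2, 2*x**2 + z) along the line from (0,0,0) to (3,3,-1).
-46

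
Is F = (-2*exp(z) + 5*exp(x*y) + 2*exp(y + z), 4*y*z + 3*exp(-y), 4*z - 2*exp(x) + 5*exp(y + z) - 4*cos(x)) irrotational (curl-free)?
No, ∇×F = (-4*y + 5*exp(y + z), 2*exp(x) - 2*exp(z) + 2*exp(y + z) - 4*sin(x), -5*x*exp(x*y) - 2*exp(y + z))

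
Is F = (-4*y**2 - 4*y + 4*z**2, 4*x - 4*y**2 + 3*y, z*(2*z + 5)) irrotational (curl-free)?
No, ∇×F = (0, 8*z, 8*y + 8)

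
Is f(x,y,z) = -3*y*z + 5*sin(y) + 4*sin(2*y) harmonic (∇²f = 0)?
No, ∇²f = -(32*cos(y) + 5)*sin(y)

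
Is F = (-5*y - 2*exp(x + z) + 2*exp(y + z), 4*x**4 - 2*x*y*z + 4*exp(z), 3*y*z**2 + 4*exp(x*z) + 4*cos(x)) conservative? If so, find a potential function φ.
No, ∇×F = (2*x*y + 3*z**2 - 4*exp(z), -4*z*exp(x*z) - 2*exp(x + z) + 2*exp(y + z) + 4*sin(x), 16*x**3 - 2*y*z - 2*exp(y + z) + 5) ≠ 0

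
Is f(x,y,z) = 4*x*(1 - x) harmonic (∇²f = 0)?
No, ∇²f = -8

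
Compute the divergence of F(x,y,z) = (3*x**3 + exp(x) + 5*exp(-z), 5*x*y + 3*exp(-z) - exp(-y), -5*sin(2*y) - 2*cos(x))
9*x**2 + 5*x + exp(x) + exp(-y)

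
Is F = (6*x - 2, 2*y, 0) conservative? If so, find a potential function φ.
Yes, F is conservative. φ = 3*x**2 - 2*x + y**2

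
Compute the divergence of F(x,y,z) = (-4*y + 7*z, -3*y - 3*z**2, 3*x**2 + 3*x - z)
-4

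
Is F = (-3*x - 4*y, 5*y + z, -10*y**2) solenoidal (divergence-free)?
No, ∇·F = 2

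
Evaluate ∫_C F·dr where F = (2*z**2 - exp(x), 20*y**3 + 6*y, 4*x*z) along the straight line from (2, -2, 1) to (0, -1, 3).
-89 + exp(2)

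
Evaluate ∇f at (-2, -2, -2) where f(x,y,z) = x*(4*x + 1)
(-15, 0, 0)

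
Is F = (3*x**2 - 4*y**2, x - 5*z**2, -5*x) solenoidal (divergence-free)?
No, ∇·F = 6*x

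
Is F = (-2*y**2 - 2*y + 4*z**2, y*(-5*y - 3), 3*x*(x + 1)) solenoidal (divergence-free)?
No, ∇·F = -10*y - 3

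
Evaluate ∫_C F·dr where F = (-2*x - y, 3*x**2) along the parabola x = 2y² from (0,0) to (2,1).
-44/15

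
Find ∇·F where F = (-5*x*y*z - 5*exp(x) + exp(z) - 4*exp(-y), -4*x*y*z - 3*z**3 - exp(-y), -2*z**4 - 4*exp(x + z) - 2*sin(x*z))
-4*x*z - 2*x*cos(x*z) - 5*y*z - 8*z**3 - 5*exp(x) - 4*exp(x + z) + exp(-y)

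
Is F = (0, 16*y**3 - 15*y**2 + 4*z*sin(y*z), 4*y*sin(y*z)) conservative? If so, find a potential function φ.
Yes, F is conservative. φ = 4*y**4 - 5*y**3 - 4*cos(y*z)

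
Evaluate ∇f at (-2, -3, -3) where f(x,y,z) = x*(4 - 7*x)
(32, 0, 0)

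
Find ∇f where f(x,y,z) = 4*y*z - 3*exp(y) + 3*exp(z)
(0, 4*z - 3*exp(y), 4*y + 3*exp(z))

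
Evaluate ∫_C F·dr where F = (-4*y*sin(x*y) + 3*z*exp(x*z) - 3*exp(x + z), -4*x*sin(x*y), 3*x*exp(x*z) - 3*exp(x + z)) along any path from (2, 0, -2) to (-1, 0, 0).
-3*exp(-1) - 3*exp(-4) + 6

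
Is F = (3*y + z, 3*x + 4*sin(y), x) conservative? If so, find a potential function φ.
Yes, F is conservative. φ = 3*x*y + x*z - 4*cos(y)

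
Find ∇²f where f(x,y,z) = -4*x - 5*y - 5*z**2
-10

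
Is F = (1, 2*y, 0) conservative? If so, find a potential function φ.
Yes, F is conservative. φ = x + y**2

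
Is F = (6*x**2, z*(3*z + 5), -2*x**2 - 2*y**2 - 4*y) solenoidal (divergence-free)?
No, ∇·F = 12*x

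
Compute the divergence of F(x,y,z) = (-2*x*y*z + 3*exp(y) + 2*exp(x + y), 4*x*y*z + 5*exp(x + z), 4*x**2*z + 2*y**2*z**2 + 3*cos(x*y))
4*x**2 + 4*x*z + 4*y**2*z - 2*y*z + 2*exp(x + y)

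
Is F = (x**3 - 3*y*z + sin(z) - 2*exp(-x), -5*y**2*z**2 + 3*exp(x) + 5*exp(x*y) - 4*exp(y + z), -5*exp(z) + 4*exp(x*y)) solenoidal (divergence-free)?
No, ∇·F = 3*x**2 + 5*x*exp(x*y) - 10*y*z**2 - 5*exp(z) - 4*exp(y + z) + 2*exp(-x)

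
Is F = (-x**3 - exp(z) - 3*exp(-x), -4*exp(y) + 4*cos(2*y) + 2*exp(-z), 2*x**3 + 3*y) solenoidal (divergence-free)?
No, ∇·F = -3*x**2 - 4*exp(y) - 8*sin(2*y) + 3*exp(-x)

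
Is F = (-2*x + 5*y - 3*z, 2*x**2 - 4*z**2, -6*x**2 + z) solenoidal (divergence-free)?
No, ∇·F = -1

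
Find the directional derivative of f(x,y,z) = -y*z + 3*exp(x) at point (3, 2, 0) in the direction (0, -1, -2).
4*sqrt(5)/5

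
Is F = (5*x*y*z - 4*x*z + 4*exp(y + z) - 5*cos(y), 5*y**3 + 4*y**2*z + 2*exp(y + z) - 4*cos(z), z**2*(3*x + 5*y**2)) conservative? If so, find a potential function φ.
No, ∇×F = (-4*y**2 + 10*y*z**2 - 2*exp(y + z) - 4*sin(z), 5*x*y - 4*x - 3*z**2 + 4*exp(y + z), -5*x*z - 4*exp(y + z) - 5*sin(y)) ≠ 0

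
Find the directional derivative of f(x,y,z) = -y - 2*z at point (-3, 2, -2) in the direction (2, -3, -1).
5*sqrt(14)/14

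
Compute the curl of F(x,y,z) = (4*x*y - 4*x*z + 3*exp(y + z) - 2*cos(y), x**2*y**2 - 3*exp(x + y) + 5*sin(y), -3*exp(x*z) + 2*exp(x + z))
(0, -4*x + 3*z*exp(x*z) - 2*exp(x + z) + 3*exp(y + z), 2*x*y**2 - 4*x - 3*exp(x + y) - 3*exp(y + z) - 2*sin(y))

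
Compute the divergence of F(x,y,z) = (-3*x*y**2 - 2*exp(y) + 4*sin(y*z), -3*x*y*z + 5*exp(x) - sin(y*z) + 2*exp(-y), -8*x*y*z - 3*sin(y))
-8*x*y - 3*x*z - 3*y**2 - z*cos(y*z) - 2*exp(-y)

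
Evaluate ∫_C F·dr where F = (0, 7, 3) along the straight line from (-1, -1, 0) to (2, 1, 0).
14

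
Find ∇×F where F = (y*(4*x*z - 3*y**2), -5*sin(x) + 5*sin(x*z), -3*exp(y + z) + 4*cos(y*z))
(-5*x*cos(x*z) - 4*z*sin(y*z) - 3*exp(y + z), 4*x*y, -4*x*z + 9*y**2 + 5*z*cos(x*z) - 5*cos(x))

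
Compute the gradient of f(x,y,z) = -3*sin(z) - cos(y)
(0, sin(y), -3*cos(z))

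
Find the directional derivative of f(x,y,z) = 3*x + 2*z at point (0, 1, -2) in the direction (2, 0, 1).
8*sqrt(5)/5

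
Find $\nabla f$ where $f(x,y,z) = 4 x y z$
(4*y*z, 4*x*z, 4*x*y)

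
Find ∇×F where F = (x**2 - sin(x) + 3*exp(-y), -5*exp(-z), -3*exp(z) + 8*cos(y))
(-8*sin(y) - 5*exp(-z), 0, 3*exp(-y))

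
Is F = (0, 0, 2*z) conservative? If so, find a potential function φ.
Yes, F is conservative. φ = z**2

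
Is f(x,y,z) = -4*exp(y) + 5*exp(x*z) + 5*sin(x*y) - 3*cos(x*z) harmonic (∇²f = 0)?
No, ∇²f = x**2*(5*exp(x*z) + 3*cos(x*z)) - 5*x**2*sin(x*y) - 5*y**2*sin(x*y) + 5*z**2*exp(x*z) + 3*z**2*cos(x*z) - 4*exp(y)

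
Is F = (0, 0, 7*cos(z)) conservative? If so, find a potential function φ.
Yes, F is conservative. φ = 7*sin(z)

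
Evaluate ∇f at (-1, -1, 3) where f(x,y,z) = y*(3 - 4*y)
(0, 11, 0)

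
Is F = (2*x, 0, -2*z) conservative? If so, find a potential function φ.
Yes, F is conservative. φ = x**2 - z**2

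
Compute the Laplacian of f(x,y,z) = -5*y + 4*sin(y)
-4*sin(y)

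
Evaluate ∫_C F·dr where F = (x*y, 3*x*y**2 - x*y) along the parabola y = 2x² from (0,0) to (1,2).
403/70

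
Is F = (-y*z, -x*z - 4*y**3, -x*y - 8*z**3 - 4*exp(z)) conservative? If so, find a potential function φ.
Yes, F is conservative. φ = -x*y*z - y**4 - 2*z**4 - 4*exp(z)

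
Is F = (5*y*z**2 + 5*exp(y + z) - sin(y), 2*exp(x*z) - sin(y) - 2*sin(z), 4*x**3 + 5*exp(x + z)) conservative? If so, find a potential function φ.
No, ∇×F = (-2*x*exp(x*z) + 2*cos(z), -12*x**2 + 10*y*z - 5*exp(x + z) + 5*exp(y + z), -5*z**2 + 2*z*exp(x*z) - 5*exp(y + z) + cos(y)) ≠ 0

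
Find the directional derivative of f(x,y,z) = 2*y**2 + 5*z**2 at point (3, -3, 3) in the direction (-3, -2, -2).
-36*sqrt(17)/17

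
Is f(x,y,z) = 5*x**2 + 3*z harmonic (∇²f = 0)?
No, ∇²f = 10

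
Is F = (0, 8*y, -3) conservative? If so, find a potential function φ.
Yes, F is conservative. φ = 4*y**2 - 3*z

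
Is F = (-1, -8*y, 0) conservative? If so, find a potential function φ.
Yes, F is conservative. φ = -x - 4*y**2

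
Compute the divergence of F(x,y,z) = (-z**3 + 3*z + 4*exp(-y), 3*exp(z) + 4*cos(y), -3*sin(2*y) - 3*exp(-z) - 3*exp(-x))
-4*sin(y) + 3*exp(-z)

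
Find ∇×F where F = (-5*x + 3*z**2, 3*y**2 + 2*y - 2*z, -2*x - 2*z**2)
(2, 6*z + 2, 0)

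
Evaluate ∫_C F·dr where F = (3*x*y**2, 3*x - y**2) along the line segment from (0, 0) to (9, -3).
2061/4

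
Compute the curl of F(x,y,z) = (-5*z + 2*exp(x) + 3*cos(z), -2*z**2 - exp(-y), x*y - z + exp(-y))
(x + 4*z - exp(-y), -y - 3*sin(z) - 5, 0)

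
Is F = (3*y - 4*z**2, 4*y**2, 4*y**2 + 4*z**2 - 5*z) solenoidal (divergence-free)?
No, ∇·F = 8*y + 8*z - 5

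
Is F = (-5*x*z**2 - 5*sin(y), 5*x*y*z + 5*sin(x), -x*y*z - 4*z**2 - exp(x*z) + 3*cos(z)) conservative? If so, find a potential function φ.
No, ∇×F = (x*(-5*y - z), z*(-10*x + y + exp(x*z)), 5*y*z + 5*cos(x) + 5*cos(y)) ≠ 0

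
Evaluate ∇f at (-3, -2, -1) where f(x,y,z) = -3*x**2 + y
(18, 1, 0)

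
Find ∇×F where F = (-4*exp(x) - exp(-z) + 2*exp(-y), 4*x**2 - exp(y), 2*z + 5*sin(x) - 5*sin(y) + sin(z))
(-5*cos(y), -5*cos(x) + exp(-z), 8*x + 2*exp(-y))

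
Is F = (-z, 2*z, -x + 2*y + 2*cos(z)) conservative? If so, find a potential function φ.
Yes, F is conservative. φ = -x*z + 2*y*z + 2*sin(z)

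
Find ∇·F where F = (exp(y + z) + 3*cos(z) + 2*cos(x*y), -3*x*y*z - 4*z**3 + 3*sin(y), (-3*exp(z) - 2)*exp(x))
-3*x*z - 2*y*sin(x*y) - 3*exp(x + z) + 3*cos(y)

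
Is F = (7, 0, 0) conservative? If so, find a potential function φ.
Yes, F is conservative. φ = 7*x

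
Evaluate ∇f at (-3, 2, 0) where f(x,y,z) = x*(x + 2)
(-4, 0, 0)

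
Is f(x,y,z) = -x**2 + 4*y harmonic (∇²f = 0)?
No, ∇²f = -2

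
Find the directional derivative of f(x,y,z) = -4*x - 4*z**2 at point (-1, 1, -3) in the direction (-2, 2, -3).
-64*sqrt(17)/17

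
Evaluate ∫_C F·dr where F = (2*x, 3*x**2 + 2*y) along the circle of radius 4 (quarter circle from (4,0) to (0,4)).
128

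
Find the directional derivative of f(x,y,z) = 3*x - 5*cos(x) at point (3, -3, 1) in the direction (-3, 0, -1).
-3*sqrt(10)*(5*sin(3) + 3)/10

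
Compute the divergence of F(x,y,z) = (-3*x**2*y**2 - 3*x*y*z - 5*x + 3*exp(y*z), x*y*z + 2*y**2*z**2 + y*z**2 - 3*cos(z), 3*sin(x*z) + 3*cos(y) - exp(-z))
-6*x*y**2 + x*z + 3*x*cos(x*z) + 4*y*z**2 - 3*y*z + z**2 - 5 + exp(-z)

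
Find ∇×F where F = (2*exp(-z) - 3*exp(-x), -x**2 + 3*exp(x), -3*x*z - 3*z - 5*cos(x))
(0, 3*z - 5*sin(x) - 2*exp(-z), -2*x + 3*exp(x))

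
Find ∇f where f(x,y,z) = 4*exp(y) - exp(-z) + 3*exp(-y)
(0, 7*sinh(y) + cosh(y), exp(-z))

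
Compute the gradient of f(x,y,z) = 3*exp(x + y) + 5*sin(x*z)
(5*z*cos(x*z) + 3*exp(x + y), 3*exp(x + y), 5*x*cos(x*z))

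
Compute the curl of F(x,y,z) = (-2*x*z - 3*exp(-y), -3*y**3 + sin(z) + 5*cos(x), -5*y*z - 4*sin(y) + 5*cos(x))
(-5*z - 4*cos(y) - cos(z), -2*x + 5*sin(x), -5*sin(x) - 3*exp(-y))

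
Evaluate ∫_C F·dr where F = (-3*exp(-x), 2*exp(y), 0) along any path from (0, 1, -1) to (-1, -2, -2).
-3 + 2*exp(-2) + E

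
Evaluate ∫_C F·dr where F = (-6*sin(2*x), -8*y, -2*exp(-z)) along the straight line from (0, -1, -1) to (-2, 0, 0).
-2*E + 3*cos(4) + 3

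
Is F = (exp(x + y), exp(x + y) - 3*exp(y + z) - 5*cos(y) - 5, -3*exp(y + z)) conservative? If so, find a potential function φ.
Yes, F is conservative. φ = -5*y + exp(x + y) - 3*exp(y + z) - 5*sin(y)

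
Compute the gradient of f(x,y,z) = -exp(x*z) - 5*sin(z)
(-z*exp(x*z), 0, -x*exp(x*z) - 5*cos(z))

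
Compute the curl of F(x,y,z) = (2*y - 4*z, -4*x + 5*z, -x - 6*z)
(-5, -3, -6)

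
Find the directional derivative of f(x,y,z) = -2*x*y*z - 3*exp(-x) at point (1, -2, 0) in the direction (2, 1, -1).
sqrt(6)*(3 - 2*E)*exp(-1)/3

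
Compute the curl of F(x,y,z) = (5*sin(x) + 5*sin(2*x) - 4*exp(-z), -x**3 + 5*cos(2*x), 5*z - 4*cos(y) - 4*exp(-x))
(4*sin(y), 4*exp(-z) - 4*exp(-x), -3*x**2 - 10*sin(2*x))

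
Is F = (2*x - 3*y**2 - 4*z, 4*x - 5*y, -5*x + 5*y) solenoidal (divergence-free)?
No, ∇·F = -3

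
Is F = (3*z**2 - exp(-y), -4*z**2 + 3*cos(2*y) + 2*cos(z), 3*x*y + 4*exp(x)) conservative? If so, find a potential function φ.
No, ∇×F = (3*x + 8*z + 2*sin(z), -3*y + 6*z - 4*exp(x), -exp(-y)) ≠ 0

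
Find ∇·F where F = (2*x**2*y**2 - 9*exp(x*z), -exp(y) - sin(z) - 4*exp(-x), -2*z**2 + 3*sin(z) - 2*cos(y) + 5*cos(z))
4*x*y**2 - 9*z*exp(x*z) - 4*z - exp(y) - 5*sin(z) + 3*cos(z)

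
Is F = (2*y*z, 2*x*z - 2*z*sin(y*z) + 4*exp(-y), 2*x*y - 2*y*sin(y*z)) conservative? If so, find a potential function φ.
Yes, F is conservative. φ = 2*x*y*z + 2*cos(y*z) - 4*exp(-y)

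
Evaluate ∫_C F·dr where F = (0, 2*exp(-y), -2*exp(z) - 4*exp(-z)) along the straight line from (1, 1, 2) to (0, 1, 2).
0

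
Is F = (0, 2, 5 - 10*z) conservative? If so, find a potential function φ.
Yes, F is conservative. φ = 2*y - 5*z**2 + 5*z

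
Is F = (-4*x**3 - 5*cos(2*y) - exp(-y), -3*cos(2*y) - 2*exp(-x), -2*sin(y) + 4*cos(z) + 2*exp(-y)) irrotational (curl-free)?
No, ∇×F = (-2*cos(y) - 2*exp(-y), 0, -10*sin(2*y) - exp(-y) + 2*exp(-x))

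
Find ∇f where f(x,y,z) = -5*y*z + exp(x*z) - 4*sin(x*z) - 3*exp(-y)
(z*(exp(x*z) - 4*cos(x*z)), -5*z + 3*exp(-y), x*exp(x*z) - 4*x*cos(x*z) - 5*y)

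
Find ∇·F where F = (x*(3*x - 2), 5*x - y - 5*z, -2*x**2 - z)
6*x - 4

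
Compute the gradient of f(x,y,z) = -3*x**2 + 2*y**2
(-6*x, 4*y, 0)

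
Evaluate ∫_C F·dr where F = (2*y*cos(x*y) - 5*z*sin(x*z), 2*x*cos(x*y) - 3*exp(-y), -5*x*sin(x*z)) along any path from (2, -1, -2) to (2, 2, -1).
-3*E + 5*cos(2) + 2*sin(4) + 3*exp(-2) + 2*sin(2) - 5*cos(4)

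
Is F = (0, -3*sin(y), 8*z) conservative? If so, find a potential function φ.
Yes, F is conservative. φ = 4*z**2 + 3*cos(y)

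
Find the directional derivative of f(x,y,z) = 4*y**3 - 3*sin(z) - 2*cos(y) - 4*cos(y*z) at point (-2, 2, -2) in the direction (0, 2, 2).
sqrt(2)*(-3*cos(2)/2 + sin(2) + 24)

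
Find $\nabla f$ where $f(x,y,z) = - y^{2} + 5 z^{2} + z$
(0, -2*y, 10*z + 1)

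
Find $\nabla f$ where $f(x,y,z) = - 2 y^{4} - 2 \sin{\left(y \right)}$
(0, -8*y**3 - 2*cos(y), 0)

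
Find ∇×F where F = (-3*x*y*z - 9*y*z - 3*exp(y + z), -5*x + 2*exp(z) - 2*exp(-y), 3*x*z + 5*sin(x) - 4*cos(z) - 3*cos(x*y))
(3*x*sin(x*y) - 2*exp(z), -3*x*y - 3*y*sin(x*y) - 9*y - 3*z - 3*exp(y + z) - 5*cos(x), 3*x*z + 9*z + 3*exp(y + z) - 5)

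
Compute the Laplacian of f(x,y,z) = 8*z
0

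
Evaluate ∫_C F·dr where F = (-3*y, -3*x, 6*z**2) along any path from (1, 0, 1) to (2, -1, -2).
-12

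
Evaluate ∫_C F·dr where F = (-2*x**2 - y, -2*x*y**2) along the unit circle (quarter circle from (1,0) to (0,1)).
pi/8 + 2/3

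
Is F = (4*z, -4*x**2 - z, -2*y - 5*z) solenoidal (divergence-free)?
No, ∇·F = -5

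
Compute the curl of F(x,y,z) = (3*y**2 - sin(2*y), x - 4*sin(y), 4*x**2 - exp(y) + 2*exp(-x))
(-exp(y), -8*x + 2*exp(-x), -6*y + 2*cos(2*y) + 1)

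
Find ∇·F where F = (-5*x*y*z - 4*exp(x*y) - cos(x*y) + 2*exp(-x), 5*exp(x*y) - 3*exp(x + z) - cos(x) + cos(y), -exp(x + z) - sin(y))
5*x*exp(x*y) - 5*y*z - 4*y*exp(x*y) + y*sin(x*y) - exp(x + z) - sin(y) - 2*exp(-x)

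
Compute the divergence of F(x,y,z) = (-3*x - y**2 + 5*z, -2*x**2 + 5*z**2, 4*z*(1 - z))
1 - 8*z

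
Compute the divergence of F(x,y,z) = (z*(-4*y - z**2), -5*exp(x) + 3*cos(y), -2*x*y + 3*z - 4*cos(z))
-3*sin(y) + 4*sin(z) + 3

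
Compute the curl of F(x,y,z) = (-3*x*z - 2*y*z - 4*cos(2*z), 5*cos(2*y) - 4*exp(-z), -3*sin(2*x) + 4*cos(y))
(-4*sin(y) - 4*exp(-z), -3*x - 2*y + 8*sin(2*z) + 6*cos(2*x), 2*z)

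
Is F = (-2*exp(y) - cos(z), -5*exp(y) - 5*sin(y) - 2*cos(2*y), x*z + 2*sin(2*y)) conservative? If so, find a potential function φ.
No, ∇×F = (4*cos(2*y), -z + sin(z), 2*exp(y)) ≠ 0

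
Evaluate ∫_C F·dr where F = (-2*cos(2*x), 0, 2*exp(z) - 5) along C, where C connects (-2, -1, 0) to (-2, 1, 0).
0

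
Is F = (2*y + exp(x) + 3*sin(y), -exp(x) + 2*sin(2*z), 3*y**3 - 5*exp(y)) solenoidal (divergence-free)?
No, ∇·F = exp(x)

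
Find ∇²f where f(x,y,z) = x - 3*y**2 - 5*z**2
-16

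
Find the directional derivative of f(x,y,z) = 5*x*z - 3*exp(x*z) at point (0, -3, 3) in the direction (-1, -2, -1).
-sqrt(6)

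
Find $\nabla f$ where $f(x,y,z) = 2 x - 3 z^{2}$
(2, 0, -6*z)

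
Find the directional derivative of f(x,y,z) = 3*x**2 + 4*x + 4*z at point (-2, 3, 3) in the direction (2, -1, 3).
-2*sqrt(14)/7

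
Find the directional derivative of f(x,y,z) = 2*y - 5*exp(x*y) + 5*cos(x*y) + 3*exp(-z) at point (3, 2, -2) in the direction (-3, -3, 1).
3*sqrt(19)*(-exp(2) + 25*sin(6) - 2 + 25*exp(6))/19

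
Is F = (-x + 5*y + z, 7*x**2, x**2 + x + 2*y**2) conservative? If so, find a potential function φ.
No, ∇×F = (4*y, -2*x, 14*x - 5) ≠ 0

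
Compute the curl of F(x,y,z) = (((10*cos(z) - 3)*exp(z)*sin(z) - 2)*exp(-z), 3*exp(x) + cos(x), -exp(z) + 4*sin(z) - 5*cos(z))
(0, -20*sin(z)**2 - 3*cos(z) + 10 + 2*exp(-z), 3*exp(x) - sin(x))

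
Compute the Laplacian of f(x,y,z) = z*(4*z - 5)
8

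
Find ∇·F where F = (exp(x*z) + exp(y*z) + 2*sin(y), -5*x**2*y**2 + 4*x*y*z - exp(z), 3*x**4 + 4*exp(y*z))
-10*x**2*y + 4*x*z + 4*y*exp(y*z) + z*exp(x*z)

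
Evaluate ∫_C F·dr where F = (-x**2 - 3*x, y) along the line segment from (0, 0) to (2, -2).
-20/3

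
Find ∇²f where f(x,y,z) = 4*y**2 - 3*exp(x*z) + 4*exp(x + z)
-3*x**2*exp(x*z) - 3*z**2*exp(x*z) + 8*exp(x + z) + 8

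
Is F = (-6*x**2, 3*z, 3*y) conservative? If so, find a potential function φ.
Yes, F is conservative. φ = -2*x**3 + 3*y*z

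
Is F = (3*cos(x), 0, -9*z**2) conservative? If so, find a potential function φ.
Yes, F is conservative. φ = -3*z**3 + 3*sin(x)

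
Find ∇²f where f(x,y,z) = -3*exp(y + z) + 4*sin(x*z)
-4*x**2*sin(x*z) - 4*z**2*sin(x*z) - 6*exp(y + z)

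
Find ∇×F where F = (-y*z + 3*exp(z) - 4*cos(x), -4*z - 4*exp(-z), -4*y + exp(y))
(exp(y) - 4*exp(-z), -y + 3*exp(z), z)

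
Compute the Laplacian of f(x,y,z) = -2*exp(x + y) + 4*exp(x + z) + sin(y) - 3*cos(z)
-4*exp(x + y) + 8*exp(x + z) - sin(y) + 3*cos(z)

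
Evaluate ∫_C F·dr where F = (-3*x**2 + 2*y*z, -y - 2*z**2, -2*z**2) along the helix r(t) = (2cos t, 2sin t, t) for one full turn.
8*pi*(-2*pi**2 - 3*pi - 6)/3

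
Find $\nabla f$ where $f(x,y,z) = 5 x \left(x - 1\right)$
(10*x - 5, 0, 0)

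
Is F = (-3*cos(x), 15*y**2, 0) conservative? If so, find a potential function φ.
Yes, F is conservative. φ = 5*y**3 - 3*sin(x)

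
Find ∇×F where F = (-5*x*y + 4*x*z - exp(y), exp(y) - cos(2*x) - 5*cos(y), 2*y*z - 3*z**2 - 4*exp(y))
(2*z - 4*exp(y), 4*x, 5*x + exp(y) + 2*sin(2*x))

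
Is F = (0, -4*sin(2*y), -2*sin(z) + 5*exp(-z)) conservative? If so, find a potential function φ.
Yes, F is conservative. φ = 2*cos(2*y) + 2*cos(z) - 5*exp(-z)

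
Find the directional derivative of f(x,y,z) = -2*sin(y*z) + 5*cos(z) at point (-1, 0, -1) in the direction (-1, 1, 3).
sqrt(11)*(2 + 15*sin(1))/11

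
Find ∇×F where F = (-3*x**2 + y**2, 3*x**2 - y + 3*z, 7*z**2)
(-3, 0, 6*x - 2*y)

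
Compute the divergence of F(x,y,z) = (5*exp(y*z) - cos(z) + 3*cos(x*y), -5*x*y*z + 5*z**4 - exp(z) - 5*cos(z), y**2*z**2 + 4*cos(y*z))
-5*x*z + 2*y**2*z - 3*y*sin(x*y) - 4*y*sin(y*z)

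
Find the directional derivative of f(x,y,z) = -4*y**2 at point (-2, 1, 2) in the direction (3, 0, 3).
0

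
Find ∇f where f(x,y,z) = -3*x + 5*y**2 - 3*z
(-3, 10*y, -3)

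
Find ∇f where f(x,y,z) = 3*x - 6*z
(3, 0, -6)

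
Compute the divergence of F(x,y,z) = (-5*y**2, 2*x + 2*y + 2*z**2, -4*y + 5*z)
7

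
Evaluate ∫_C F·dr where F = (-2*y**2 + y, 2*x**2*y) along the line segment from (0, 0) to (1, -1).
-2/3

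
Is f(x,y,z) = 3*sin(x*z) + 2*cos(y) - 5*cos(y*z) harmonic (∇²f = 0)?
No, ∇²f = -3*x**2*sin(x*z) + 5*y**2*cos(y*z) - 3*z**2*sin(x*z) + 5*z**2*cos(y*z) - 2*cos(y)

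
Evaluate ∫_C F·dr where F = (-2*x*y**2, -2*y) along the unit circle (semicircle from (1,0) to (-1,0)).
0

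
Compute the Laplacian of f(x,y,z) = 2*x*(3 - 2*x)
-8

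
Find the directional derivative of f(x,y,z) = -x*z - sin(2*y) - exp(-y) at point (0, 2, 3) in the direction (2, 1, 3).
sqrt(14)*(-6*exp(2) + 1 - 2*exp(2)*cos(4))*exp(-2)/14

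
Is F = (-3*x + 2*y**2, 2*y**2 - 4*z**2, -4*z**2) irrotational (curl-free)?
No, ∇×F = (8*z, 0, -4*y)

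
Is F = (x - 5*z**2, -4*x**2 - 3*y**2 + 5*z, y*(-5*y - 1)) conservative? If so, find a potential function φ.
No, ∇×F = (-10*y - 6, -10*z, -8*x) ≠ 0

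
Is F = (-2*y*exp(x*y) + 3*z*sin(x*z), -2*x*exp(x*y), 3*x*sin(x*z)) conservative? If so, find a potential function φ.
Yes, F is conservative. φ = -2*exp(x*y) - 3*cos(x*z)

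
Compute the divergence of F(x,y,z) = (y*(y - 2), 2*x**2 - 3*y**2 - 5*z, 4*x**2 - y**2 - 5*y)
-6*y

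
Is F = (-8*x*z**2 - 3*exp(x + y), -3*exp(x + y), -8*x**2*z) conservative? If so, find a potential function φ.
Yes, F is conservative. φ = -4*x**2*z**2 - 3*exp(x + y)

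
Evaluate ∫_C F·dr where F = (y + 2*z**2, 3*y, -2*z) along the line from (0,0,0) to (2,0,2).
4/3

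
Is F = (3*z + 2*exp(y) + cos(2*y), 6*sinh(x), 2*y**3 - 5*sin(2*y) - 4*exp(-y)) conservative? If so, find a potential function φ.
No, ∇×F = (6*y**2 - 10*cos(2*y) + 4*exp(-y), 3, -2*exp(y) + 2*sin(2*y) + 6*cosh(x)) ≠ 0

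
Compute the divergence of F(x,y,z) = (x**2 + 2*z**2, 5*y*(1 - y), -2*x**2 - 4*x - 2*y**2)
2*x - 10*y + 5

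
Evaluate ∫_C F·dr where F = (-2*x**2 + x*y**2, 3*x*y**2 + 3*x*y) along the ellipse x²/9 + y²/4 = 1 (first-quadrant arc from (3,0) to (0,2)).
9*pi/2 + 21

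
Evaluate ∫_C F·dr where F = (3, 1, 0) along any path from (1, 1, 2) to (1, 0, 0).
-1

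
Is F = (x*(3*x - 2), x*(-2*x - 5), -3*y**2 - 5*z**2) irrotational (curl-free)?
No, ∇×F = (-6*y, 0, -4*x - 5)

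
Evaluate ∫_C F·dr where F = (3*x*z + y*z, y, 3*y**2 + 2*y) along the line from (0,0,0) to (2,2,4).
142/3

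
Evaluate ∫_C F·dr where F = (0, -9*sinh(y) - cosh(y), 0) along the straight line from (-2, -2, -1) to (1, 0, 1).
-9 - sinh(2) + 9*cosh(2)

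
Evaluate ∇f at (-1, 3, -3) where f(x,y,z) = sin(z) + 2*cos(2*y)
(0, -4*sin(6), cos(3))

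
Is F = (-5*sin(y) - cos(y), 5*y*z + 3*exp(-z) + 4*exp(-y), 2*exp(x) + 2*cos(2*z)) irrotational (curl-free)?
No, ∇×F = (-5*y + 3*exp(-z), -2*exp(x), -sin(y) + 5*cos(y))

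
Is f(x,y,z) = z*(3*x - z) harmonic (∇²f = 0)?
No, ∇²f = -2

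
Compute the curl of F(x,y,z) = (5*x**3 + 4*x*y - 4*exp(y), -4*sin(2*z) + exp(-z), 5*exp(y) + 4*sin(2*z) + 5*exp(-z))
(5*exp(y) + 8*cos(2*z) + exp(-z), 0, -4*x + 4*exp(y))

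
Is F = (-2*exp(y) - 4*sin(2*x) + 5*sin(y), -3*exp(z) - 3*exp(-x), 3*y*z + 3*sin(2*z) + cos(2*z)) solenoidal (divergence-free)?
No, ∇·F = 3*y - 2*sin(2*z) - 8*cos(2*x) + 6*cos(2*z)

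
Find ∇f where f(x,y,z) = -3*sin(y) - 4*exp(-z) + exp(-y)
(0, -3*cos(y) - exp(-y), 4*exp(-z))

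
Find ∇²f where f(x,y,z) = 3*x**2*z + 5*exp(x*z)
5*x**2*exp(x*z) + z*(5*z*exp(x*z) + 6)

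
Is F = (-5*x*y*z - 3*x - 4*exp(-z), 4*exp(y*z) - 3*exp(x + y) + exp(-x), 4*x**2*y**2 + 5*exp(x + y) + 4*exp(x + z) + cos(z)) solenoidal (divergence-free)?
No, ∇·F = -5*y*z + 4*z*exp(y*z) - 3*exp(x + y) + 4*exp(x + z) - sin(z) - 3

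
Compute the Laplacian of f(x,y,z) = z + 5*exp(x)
5*exp(x)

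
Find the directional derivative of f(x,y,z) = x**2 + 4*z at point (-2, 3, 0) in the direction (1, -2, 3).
4*sqrt(14)/7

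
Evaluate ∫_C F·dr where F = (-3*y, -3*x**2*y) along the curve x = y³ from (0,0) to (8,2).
-132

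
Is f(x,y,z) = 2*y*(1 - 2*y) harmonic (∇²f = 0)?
No, ∇²f = -8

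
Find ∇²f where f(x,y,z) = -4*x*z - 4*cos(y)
4*cos(y)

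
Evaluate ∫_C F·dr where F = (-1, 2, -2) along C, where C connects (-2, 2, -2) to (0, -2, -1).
-12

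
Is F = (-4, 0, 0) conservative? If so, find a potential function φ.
Yes, F is conservative. φ = -4*x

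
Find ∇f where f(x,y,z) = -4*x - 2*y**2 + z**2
(-4, -4*y, 2*z)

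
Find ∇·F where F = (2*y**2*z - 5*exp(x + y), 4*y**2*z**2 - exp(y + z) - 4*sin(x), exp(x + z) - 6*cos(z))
8*y*z**2 - 5*exp(x + y) + exp(x + z) - exp(y + z) + 6*sin(z)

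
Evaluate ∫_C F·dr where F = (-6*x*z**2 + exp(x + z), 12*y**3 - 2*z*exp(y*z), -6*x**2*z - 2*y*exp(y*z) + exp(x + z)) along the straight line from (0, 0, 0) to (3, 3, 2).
-2*exp(6) + 136 + exp(5)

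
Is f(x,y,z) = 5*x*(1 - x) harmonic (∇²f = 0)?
No, ∇²f = -10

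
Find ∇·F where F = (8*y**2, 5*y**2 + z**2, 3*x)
10*y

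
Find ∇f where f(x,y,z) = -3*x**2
(-6*x, 0, 0)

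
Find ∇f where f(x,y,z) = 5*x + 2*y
(5, 2, 0)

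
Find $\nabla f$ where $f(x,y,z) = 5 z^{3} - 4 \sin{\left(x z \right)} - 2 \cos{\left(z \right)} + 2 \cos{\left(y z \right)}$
(-4*z*cos(x*z), -2*z*sin(y*z), -4*x*cos(x*z) - 2*y*sin(y*z) + 15*z**2 + 2*sin(z))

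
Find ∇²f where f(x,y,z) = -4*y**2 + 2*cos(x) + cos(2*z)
-2*cos(x) - 4*cos(2*z) - 8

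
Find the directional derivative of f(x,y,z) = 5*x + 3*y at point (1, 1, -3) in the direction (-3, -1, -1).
-18*sqrt(11)/11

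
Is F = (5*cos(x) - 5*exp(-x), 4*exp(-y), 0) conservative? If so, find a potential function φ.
Yes, F is conservative. φ = 5*sin(x) - 4*exp(-y) + 5*exp(-x)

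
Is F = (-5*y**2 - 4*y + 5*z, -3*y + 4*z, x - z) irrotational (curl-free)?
No, ∇×F = (-4, 4, 10*y + 4)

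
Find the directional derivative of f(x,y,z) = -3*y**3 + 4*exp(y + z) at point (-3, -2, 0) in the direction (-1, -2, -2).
24 - 16*exp(-2)/3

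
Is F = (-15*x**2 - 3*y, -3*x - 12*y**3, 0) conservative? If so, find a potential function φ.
Yes, F is conservative. φ = -5*x**3 - 3*x*y - 3*y**4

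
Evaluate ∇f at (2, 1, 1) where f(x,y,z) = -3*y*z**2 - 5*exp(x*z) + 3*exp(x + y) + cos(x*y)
(-5*exp(2) - sin(2) + 3*exp(3), -3 - 2*sin(2) + 3*exp(3), -10*exp(2) - 6)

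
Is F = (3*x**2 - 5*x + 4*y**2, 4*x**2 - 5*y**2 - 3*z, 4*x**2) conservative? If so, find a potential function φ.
No, ∇×F = (3, -8*x, 8*x - 8*y) ≠ 0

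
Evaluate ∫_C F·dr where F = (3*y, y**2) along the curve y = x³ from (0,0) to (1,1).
13/12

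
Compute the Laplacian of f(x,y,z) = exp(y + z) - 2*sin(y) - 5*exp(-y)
(2*(exp(y + z) + sin(y))*exp(y) - 5)*exp(-y)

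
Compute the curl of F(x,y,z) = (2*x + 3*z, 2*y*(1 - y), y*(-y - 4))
(-2*y - 4, 3, 0)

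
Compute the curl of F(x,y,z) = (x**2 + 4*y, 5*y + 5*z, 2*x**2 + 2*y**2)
(4*y - 5, -4*x, -4)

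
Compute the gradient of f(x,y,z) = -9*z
(0, 0, -9)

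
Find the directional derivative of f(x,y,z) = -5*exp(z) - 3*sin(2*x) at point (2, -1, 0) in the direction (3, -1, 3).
-3*sqrt(19)*(6*cos(4) + 5)/19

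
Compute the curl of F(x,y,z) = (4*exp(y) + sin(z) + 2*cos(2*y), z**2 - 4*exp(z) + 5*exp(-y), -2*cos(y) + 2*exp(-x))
(-2*z + 4*exp(z) + 2*sin(y), cos(z) + 2*exp(-x), -4*exp(y) + 4*sin(2*y))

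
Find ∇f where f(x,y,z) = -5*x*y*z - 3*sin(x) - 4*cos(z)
(-5*y*z - 3*cos(x), -5*x*z, -5*x*y + 4*sin(z))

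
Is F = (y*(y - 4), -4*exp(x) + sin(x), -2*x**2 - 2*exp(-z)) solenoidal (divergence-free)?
No, ∇·F = 2*exp(-z)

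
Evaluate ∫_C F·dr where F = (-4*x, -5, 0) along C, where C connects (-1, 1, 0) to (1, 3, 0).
-10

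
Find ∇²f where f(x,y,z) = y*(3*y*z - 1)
6*z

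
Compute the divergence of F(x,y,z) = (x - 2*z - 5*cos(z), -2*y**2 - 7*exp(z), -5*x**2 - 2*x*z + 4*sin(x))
-2*x - 4*y + 1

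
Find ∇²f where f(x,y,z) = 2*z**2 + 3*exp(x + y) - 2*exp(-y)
6*exp(x + y) + 4 - 2*exp(-y)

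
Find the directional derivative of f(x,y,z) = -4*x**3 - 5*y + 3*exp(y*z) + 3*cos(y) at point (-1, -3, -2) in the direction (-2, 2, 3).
sqrt(17)*(-39*exp(6) + 6*sin(3) + 14)/17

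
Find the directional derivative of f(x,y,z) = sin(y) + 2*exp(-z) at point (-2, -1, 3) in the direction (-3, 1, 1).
sqrt(11)*(-2 + exp(3)*cos(1))*exp(-3)/11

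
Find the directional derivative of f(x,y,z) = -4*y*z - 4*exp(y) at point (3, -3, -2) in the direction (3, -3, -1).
12*sqrt(19)*(1 - 3*exp(3))*exp(-3)/19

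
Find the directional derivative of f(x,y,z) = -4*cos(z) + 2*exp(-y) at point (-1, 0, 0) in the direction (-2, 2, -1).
-4/3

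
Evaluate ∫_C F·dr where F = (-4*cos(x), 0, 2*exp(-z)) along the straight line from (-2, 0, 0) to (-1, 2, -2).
-2*exp(2) - 4*sin(2) + 2 + 4*sin(1)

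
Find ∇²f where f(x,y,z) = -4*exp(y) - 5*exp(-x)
-4*exp(y) - 5*exp(-x)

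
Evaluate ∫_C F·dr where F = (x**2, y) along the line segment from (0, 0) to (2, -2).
14/3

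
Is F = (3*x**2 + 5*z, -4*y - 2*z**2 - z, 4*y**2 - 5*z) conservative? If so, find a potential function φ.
No, ∇×F = (8*y + 4*z + 1, 5, 0) ≠ 0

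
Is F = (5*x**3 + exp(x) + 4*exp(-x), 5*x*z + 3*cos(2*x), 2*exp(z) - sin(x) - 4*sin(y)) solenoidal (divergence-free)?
No, ∇·F = 15*x**2 + exp(x) + 2*exp(z) - 4*exp(-x)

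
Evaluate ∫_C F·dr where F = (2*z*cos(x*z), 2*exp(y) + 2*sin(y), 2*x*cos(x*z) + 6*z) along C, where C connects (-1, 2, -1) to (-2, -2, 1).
2*(-(sin(1) + sin(2) + exp(2))*exp(2) + 1)*exp(-2)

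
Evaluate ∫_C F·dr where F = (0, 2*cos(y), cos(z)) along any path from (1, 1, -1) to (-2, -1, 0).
-3*sin(1)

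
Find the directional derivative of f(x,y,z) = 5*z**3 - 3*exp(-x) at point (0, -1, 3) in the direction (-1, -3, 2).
267*sqrt(14)/14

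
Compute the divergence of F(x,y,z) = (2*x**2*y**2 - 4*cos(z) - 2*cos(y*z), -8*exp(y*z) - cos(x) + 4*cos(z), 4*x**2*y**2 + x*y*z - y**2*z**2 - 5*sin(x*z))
4*x*y**2 + x*y - 5*x*cos(x*z) - 2*y**2*z - 8*z*exp(y*z)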